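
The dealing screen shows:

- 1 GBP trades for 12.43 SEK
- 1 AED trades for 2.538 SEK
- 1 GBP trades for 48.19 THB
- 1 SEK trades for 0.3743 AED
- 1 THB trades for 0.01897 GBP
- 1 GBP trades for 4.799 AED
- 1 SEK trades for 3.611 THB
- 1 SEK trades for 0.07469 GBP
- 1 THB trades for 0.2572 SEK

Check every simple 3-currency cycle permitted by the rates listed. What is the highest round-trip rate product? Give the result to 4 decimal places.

GBP→THB→SEK→GBP: 48.19 × 0.2572 × 0.07469 = 0.92574
GBP→AED→SEK→GBP: 4.799 × 2.538 × 0.07469 = 0.90971
GBP→SEK→THB→GBP: 12.43 × 3.611 × 0.01897 = 0.85146
Maximum is GBP→THB→SEK→GBP at 0.9257; no arbitrage — every cycle loses value.

0.9257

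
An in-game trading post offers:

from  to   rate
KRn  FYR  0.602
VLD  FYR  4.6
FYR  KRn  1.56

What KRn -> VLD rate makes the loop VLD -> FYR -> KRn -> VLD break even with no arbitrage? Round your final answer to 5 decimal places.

0.13935

Known legs of the cycle: 4.6 × 1.56 = 7.176
For no arbitrage the full-cycle product must be 1, so the missing rate is 1 / 7.176 ≈ 0.1393534.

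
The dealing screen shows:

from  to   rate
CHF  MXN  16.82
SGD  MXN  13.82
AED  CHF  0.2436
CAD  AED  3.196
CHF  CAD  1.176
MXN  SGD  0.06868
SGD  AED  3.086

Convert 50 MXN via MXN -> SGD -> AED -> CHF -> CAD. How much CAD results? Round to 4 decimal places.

3.0359

50 MXN × 0.06868 = 3.434 SGD
3.434 SGD × 3.086 = 10.597324 AED
10.597324 AED × 0.2436 = 2.5815081264 CHF
2.5815081264 CHF × 1.176 = 3.0358535566464 CAD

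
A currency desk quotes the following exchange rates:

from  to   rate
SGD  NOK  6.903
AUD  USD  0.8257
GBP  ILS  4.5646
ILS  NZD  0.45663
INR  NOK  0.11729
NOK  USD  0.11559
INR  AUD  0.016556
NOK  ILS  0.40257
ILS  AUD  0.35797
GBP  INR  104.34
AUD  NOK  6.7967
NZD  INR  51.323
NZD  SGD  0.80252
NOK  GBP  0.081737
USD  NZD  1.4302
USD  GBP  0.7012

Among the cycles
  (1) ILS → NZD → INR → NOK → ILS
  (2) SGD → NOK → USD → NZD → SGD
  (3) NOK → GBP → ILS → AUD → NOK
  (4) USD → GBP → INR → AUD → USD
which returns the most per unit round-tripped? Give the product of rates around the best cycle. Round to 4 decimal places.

(1) 0.45663 × 51.323 × 0.11729 × 0.40257 = 1.10657
(2) 6.903 × 0.11559 × 1.4302 × 0.80252 = 0.91582
(3) 0.081737 × 4.5646 × 0.35797 × 6.7967 = 0.90775
(4) 0.7012 × 104.34 × 0.016556 × 0.8257 = 1.00016
Highest is cycle (1) at 1.1066 (>1, arbitrage).

1.1066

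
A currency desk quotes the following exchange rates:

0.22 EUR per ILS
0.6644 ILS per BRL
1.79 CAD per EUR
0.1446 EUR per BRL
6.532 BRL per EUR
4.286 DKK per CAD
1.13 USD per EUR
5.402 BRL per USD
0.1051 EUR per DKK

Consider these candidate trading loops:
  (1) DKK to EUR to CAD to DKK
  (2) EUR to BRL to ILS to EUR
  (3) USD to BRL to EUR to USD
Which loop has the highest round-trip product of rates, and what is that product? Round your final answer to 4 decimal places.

(1) 0.1051 × 1.79 × 4.286 = 0.80632
(2) 6.532 × 0.6644 × 0.22 = 0.95477
(3) 5.402 × 0.1446 × 1.13 = 0.88268
Highest is cycle (2) at 0.9548 (≤1, no arbitrage).

0.9548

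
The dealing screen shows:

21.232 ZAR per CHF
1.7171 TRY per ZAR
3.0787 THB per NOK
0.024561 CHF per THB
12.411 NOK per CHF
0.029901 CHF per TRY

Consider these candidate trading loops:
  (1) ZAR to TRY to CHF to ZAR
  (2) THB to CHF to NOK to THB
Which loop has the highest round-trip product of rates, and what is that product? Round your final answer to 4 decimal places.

(1) 1.7171 × 0.029901 × 21.232 = 1.09011
(2) 0.024561 × 12.411 × 3.0787 = 0.93847
Highest is cycle (1) at 1.0901 (>1, arbitrage).

1.0901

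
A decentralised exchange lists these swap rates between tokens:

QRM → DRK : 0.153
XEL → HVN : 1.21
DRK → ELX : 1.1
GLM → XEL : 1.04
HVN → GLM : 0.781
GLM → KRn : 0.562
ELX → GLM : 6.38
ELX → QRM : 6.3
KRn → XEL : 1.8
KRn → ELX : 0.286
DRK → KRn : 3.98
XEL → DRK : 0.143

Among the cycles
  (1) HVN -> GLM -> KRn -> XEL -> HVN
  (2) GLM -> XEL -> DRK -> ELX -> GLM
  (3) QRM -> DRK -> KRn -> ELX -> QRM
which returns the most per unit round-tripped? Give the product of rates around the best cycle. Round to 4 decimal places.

1.0972

(1) 0.781 × 0.562 × 1.8 × 1.21 = 0.95597
(2) 1.04 × 0.143 × 1.1 × 6.38 = 1.04372
(3) 0.153 × 3.98 × 0.286 × 6.3 = 1.09719
Highest is cycle (3) at 1.0972 (>1, arbitrage).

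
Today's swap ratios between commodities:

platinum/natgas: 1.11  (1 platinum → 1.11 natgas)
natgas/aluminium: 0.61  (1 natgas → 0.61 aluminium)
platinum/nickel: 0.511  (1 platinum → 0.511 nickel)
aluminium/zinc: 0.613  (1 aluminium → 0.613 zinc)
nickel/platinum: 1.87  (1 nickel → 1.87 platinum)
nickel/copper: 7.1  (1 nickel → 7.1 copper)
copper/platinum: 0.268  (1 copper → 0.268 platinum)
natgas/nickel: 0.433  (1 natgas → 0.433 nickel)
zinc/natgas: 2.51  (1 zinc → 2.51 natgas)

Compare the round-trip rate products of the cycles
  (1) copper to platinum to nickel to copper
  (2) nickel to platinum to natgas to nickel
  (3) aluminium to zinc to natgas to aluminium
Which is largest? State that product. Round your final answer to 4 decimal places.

(1) 0.268 × 0.511 × 7.1 = 0.97233
(2) 1.87 × 1.11 × 0.433 = 0.89878
(3) 0.613 × 2.51 × 0.61 = 0.93856
Highest is cycle (1) at 0.9723 (≤1, no arbitrage).

0.9723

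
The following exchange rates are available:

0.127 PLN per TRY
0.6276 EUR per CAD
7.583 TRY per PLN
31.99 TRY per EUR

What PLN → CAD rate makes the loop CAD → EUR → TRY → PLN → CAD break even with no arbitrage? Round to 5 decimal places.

Known legs of the cycle: 0.6276 × 31.99 × 0.127 = 2.549769348
For no arbitrage the full-cycle product must be 1, so the missing rate is 1 / 2.549769348 ≈ 0.3921923.

0.39219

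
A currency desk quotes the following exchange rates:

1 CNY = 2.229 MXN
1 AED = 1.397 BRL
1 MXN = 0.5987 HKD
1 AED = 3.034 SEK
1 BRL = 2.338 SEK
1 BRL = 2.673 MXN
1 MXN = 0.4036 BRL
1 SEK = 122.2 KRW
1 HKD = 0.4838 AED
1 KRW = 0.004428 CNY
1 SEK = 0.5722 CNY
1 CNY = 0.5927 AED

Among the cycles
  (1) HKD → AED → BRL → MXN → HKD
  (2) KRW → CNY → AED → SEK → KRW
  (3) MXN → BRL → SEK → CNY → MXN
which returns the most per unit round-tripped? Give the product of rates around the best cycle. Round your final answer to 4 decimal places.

(1) 0.4838 × 1.397 × 2.673 × 0.5987 = 1.08161
(2) 0.004428 × 0.5927 × 3.034 × 122.2 = 0.97304
(3) 0.4036 × 2.338 × 0.5722 × 2.229 = 1.20352
Highest is cycle (3) at 1.2035 (>1, arbitrage).

1.2035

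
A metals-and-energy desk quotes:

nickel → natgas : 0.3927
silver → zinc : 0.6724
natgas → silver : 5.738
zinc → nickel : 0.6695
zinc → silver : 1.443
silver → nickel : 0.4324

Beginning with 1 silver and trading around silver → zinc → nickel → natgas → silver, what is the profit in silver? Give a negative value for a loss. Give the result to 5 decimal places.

1 silver × 0.6724 = 0.6724 zinc
0.6724 zinc × 0.6695 = 0.4501718 nickel
0.4501718 nickel × 0.3927 = 0.17678246586 natgas
0.17678246586 natgas × 5.738 = 1.01437778910468 silver
Net change: 1.01437778910468 − 1 = 0.01437778910468 silver

0.01438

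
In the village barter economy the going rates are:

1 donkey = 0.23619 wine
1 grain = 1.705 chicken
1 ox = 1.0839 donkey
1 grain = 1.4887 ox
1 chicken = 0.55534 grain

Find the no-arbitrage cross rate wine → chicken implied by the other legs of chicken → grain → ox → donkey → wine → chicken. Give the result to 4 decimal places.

4.7248

Known legs of the cycle: 0.55534 × 1.4887 × 1.0839 × 0.23619 = 0.211649314772466378
For no arbitrage the full-cycle product must be 1, so the missing rate is 1 / 0.211649314772466378 ≈ 4.724797.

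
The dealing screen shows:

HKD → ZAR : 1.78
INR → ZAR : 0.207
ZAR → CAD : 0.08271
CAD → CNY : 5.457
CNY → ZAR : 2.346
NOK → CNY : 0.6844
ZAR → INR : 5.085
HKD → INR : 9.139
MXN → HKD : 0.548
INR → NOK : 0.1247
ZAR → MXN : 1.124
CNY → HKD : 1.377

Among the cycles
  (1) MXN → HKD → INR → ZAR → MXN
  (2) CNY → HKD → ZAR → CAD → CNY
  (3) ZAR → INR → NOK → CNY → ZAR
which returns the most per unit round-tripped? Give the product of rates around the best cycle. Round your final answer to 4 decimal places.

1.1652

(1) 0.548 × 9.139 × 0.207 × 1.124 = 1.16524
(2) 1.377 × 1.78 × 0.08271 × 5.457 = 1.10628
(3) 5.085 × 0.1247 × 0.6844 × 2.346 = 1.01811
Highest is cycle (1) at 1.1652 (>1, arbitrage).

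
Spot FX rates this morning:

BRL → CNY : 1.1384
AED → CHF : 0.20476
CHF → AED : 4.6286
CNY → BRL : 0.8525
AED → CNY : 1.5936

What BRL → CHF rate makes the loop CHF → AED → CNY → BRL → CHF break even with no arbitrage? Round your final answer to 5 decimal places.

0.15903

Known legs of the cycle: 4.6286 × 1.5936 × 0.8525 = 6.2881567584
For no arbitrage the full-cycle product must be 1, so the missing rate is 1 / 6.2881567584 ≈ 0.1590291.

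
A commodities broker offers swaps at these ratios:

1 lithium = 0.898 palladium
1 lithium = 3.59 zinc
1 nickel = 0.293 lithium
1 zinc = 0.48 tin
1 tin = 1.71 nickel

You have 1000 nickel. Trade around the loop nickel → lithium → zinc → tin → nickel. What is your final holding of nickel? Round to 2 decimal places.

1000 nickel × 0.293 = 293 lithium
293 lithium × 3.59 = 1051.87 zinc
1051.87 zinc × 0.48 = 504.8976 tin
504.8976 tin × 1.71 = 863.374896 nickel

863.37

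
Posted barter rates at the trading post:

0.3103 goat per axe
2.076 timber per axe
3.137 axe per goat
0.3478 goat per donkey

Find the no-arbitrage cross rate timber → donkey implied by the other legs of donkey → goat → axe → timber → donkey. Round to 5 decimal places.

Known legs of the cycle: 0.3478 × 3.137 × 2.076 = 2.2650168936
For no arbitrage the full-cycle product must be 1, so the missing rate is 1 / 2.2650168936 ≈ 0.4414978.

0.44150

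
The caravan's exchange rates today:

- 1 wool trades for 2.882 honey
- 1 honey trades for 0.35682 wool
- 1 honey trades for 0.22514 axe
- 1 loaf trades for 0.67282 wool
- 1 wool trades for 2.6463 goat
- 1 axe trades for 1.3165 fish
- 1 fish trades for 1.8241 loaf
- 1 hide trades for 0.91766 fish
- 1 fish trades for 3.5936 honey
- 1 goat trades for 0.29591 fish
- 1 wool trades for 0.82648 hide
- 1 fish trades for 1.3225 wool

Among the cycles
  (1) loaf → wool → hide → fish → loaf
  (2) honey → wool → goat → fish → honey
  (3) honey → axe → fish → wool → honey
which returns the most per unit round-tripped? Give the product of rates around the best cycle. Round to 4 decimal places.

1.1297

(1) 0.67282 × 0.82648 × 0.91766 × 1.8241 = 0.93081
(2) 0.35682 × 2.6463 × 0.29591 × 3.5936 = 1.00410
(3) 0.22514 × 1.3165 × 1.3225 × 2.882 = 1.12970
Highest is cycle (3) at 1.1297 (>1, arbitrage).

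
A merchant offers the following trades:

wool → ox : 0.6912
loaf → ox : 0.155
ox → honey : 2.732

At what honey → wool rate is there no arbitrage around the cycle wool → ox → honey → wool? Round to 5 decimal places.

Known legs of the cycle: 0.6912 × 2.732 = 1.8883584
For no arbitrage the full-cycle product must be 1, so the missing rate is 1 / 1.8883584 ≈ 0.5295605.

0.52956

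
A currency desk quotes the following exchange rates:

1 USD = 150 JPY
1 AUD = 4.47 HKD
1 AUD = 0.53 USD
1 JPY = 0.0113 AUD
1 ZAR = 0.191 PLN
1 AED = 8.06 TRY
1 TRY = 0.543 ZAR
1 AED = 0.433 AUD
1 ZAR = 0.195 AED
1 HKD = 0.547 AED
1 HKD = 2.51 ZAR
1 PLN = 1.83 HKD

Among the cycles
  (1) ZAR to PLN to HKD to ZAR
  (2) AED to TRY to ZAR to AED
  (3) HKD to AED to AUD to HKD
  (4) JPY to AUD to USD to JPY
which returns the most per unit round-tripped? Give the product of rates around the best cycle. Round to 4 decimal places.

(1) 0.191 × 1.83 × 2.51 = 0.87732
(2) 8.06 × 0.543 × 0.195 = 0.85343
(3) 0.547 × 0.433 × 4.47 = 1.05872
(4) 0.0113 × 0.53 × 150 = 0.89835
Highest is cycle (3) at 1.0587 (>1, arbitrage).

1.0587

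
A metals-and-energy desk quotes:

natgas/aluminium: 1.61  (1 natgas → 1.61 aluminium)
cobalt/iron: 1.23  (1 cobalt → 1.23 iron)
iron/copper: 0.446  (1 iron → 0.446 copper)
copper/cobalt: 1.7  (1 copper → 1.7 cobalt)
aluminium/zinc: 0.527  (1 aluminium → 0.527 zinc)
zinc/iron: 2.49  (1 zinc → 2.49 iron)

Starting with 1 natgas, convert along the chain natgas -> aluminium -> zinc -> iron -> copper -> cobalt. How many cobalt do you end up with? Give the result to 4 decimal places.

1 natgas × 1.61 = 1.61 aluminium
1.61 aluminium × 0.527 = 0.84847 zinc
0.84847 zinc × 2.49 = 2.1126903 iron
2.1126903 iron × 0.446 = 0.9422598738 copper
0.9422598738 copper × 1.7 = 1.60184178546 cobalt

1.6018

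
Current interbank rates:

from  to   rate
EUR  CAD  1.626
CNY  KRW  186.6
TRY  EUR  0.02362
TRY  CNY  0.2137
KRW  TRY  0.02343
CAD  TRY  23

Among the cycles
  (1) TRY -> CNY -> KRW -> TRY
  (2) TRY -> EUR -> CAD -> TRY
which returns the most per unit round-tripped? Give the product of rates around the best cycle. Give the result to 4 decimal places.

(1) 0.2137 × 186.6 × 0.02343 = 0.93430
(2) 0.02362 × 1.626 × 23 = 0.88334
Highest is cycle (1) at 0.9343 (≤1, no arbitrage).

0.9343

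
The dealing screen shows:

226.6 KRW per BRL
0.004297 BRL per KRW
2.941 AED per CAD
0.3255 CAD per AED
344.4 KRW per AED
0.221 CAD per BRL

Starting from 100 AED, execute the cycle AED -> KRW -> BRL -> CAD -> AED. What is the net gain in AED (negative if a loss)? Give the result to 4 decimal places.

100 AED × 344.4 = 34440 KRW
34440 KRW × 0.004297 = 147.98868 BRL
147.98868 BRL × 0.221 = 32.70549828 CAD
32.70549828 CAD × 2.941 = 96.18687044148 AED
Net change: 96.18687044148 − 100 = -3.81312955852 AED

-3.8131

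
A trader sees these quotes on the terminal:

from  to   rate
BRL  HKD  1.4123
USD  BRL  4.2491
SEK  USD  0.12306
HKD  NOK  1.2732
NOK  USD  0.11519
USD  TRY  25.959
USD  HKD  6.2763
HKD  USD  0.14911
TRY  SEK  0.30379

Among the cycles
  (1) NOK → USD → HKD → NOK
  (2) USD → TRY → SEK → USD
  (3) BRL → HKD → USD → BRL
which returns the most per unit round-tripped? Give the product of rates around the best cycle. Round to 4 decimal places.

(1) 0.11519 × 6.2763 × 1.2732 = 0.92048
(2) 25.959 × 0.30379 × 0.12306 = 0.97046
(3) 1.4123 × 0.14911 × 4.2491 = 0.89481
Highest is cycle (2) at 0.9705 (≤1, no arbitrage).

0.9705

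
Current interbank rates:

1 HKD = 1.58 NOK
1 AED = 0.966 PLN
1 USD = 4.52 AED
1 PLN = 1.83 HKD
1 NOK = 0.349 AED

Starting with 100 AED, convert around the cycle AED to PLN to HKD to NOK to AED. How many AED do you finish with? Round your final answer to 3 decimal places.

100 AED × 0.966 = 96.6 PLN
96.6 PLN × 1.83 = 176.778 HKD
176.778 HKD × 1.58 = 279.30924 NOK
279.30924 NOK × 0.349 = 97.47892476 AED

97.479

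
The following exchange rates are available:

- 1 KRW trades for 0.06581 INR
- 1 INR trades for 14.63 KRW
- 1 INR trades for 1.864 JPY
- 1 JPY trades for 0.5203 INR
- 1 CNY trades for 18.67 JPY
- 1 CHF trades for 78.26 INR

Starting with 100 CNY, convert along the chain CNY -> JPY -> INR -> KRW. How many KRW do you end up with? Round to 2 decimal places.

14211.58

100 CNY × 18.67 = 1867 JPY
1867 JPY × 0.5203 = 971.4001 INR
971.4001 INR × 14.63 = 14211.583463 KRW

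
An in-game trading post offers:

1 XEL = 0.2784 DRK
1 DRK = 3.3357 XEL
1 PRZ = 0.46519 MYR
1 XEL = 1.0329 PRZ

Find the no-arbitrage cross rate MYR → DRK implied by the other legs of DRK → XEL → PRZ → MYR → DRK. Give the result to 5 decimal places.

0.62391

Known legs of the cycle: 3.3357 × 1.0329 × 0.46519 = 1.6027863409107
For no arbitrage the full-cycle product must be 1, so the missing rate is 1 / 1.6027863409107 ≈ 0.6239135.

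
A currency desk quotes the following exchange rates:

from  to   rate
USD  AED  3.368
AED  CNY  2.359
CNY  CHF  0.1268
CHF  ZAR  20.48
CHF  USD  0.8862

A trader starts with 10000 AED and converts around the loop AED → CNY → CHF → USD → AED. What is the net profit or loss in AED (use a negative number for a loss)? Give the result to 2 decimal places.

10000 AED × 2.359 = 23590 CNY
23590 CNY × 0.1268 = 2991.212 CHF
2991.212 CHF × 0.8862 = 2650.8120744 USD
2650.8120744 USD × 3.368 = 8927.9350665792 AED
Net change: 8927.9350665792 − 10000 = -1072.0649334208 AED

-1072.06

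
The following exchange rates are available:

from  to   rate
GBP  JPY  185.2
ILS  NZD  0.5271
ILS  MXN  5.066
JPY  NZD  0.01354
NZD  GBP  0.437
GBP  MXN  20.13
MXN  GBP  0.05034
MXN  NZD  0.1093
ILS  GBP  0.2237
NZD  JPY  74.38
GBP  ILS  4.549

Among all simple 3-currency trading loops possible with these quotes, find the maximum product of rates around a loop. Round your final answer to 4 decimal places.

ILS→MXN→GBP→ILS: 5.066 × 0.05034 × 4.549 = 1.16010
NZD→GBP→JPY→NZD: 0.437 × 185.2 × 0.01354 = 1.09582
ILS→NZD→GBP→ILS: 0.5271 × 0.437 × 4.549 = 1.04783
NZD→GBP→MXN→NZD: 0.437 × 20.13 × 0.1093 = 0.96149
Maximum is ILS→MXN→GBP→ILS at 1.1601; arbitrage exists.

1.1601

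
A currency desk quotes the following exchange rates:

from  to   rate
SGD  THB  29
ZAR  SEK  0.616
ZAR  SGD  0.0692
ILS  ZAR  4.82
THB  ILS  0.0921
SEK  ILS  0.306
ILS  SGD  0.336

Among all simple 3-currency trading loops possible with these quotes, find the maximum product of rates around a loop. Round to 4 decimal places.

0.9086

ZAR→SEK→ILS→ZAR: 0.616 × 0.306 × 4.82 = 0.90855
ILS→SGD→THB→ILS: 0.336 × 29 × 0.0921 = 0.89742
Maximum is ZAR→SEK→ILS→ZAR at 0.9086; no arbitrage — every cycle loses value.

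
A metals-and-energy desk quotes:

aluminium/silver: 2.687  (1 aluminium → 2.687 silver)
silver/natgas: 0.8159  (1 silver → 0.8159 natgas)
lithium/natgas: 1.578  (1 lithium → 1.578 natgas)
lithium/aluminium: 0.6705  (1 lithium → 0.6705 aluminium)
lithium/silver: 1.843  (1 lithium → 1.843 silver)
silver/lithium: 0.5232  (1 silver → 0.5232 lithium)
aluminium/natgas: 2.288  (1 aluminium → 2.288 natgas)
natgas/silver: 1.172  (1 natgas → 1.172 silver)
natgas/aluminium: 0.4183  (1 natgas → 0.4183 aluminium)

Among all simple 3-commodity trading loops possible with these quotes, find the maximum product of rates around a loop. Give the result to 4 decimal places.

natgas→silver→lithium→natgas: 1.172 × 0.5232 × 1.578 = 0.96761
lithium→aluminium→silver→lithium: 0.6705 × 2.687 × 0.5232 = 0.94261
natgas→aluminium→silver→natgas: 0.4183 × 2.687 × 0.8159 = 0.91705
Maximum is natgas→silver→lithium→natgas at 0.9676; no arbitrage — every cycle loses value.

0.9676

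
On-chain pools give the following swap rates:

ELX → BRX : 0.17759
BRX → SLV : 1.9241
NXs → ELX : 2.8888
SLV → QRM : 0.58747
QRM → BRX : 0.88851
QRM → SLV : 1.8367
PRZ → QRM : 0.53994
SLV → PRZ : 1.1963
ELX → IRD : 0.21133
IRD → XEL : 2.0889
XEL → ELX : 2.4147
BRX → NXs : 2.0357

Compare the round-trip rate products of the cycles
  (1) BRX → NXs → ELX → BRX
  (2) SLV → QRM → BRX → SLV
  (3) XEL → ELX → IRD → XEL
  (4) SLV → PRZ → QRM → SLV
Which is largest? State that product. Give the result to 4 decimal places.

1.1864

(1) 2.0357 × 2.8888 × 0.17759 = 1.04436
(2) 0.58747 × 0.88851 × 1.9241 = 1.00433
(3) 2.4147 × 0.21133 × 2.0889 = 1.06596
(4) 1.1963 × 0.53994 × 1.8367 = 1.18638
Highest is cycle (4) at 1.1864 (>1, arbitrage).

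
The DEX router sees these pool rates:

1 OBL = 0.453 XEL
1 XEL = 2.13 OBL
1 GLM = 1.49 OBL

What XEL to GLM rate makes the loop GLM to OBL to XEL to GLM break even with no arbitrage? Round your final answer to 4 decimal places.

1.4815

Known legs of the cycle: 1.49 × 0.453 = 0.67497
For no arbitrage the full-cycle product must be 1, so the missing rate is 1 / 0.67497 ≈ 1.481547.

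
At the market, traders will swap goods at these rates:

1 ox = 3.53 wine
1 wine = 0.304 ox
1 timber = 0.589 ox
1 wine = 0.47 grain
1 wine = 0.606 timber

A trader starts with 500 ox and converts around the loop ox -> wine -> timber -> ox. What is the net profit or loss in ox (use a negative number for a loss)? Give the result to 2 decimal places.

500 ox × 3.53 = 1765 wine
1765 wine × 0.606 = 1069.59 timber
1069.59 timber × 0.589 = 629.98851 ox
Net change: 629.98851 − 500 = 129.98851 ox

129.99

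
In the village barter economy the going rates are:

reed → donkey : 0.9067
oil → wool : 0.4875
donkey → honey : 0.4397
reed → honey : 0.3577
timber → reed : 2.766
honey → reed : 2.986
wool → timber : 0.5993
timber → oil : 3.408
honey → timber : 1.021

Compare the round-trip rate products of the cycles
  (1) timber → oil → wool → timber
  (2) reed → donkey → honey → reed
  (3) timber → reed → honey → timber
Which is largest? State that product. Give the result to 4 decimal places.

(1) 3.408 × 0.4875 × 0.5993 = 0.99568
(2) 0.9067 × 0.4397 × 2.986 = 1.19045
(3) 2.766 × 0.3577 × 1.021 = 1.01018
Highest is cycle (2) at 1.1904 (>1, arbitrage).

1.1904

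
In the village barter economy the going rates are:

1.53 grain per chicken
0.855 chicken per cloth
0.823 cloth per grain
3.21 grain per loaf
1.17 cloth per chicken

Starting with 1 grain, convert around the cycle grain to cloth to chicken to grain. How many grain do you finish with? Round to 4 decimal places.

1.0766

1 grain × 0.823 = 0.823 cloth
0.823 cloth × 0.855 = 0.703665 chicken
0.703665 chicken × 1.53 = 1.07660745 grain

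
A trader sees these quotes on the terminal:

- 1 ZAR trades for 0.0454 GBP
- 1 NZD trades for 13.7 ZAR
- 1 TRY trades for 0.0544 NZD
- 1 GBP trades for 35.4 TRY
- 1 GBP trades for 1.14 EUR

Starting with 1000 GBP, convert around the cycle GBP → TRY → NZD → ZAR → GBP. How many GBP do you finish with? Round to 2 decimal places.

1197.78

1000 GBP × 35.4 = 35400 TRY
35400 TRY × 0.0544 = 1925.76 NZD
1925.76 NZD × 13.7 = 26382.912 ZAR
26382.912 ZAR × 0.0454 = 1197.7842048 GBP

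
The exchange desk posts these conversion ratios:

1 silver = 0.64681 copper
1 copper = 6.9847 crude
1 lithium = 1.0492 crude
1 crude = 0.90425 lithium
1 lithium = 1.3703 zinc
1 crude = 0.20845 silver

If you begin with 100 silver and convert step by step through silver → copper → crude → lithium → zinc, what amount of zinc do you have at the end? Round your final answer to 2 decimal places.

559.79

100 silver × 0.64681 = 64.681 copper
64.681 copper × 6.9847 = 451.7773807 crude
451.7773807 crude × 0.90425 = 408.519696497975 lithium
408.519696497975 lithium × 1.3703 = 559.7945401111751425 zinc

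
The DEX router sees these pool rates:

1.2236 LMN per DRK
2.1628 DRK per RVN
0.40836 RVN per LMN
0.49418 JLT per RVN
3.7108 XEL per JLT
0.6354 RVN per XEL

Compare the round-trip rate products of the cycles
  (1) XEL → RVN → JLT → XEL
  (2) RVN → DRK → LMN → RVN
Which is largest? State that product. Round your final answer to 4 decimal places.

(1) 0.6354 × 0.49418 × 3.7108 = 1.16520
(2) 2.1628 × 1.2236 × 0.40836 = 1.08068
Highest is cycle (1) at 1.1652 (>1, arbitrage).

1.1652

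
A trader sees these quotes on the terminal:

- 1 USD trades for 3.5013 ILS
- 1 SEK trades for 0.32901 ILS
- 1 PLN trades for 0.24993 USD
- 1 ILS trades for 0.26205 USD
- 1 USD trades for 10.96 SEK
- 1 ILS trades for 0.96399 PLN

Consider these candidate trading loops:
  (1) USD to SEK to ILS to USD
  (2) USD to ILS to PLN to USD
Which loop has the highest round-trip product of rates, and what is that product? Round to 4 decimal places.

0.9449

(1) 10.96 × 0.32901 × 0.26205 = 0.94494
(2) 3.5013 × 0.96399 × 0.24993 = 0.84357
Highest is cycle (1) at 0.9449 (≤1, no arbitrage).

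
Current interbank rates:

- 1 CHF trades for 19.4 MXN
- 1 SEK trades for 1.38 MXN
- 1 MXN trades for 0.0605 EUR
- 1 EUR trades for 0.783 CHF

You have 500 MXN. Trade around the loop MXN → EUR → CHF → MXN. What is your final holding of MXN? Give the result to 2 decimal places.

459.50

500 MXN × 0.0605 = 30.25 EUR
30.25 EUR × 0.783 = 23.68575 CHF
23.68575 CHF × 19.4 = 459.50355 MXN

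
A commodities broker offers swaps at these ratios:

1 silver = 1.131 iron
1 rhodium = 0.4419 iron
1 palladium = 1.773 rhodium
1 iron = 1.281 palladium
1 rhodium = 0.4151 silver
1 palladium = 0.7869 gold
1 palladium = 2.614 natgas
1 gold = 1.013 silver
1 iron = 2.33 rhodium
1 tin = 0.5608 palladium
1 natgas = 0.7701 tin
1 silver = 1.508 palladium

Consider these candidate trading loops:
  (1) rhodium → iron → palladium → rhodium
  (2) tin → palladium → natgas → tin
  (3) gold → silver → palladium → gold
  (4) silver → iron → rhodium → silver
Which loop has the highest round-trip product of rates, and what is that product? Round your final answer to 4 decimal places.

(1) 0.4419 × 1.281 × 1.773 = 1.00365
(2) 0.5608 × 2.614 × 0.7701 = 1.12891
(3) 1.013 × 1.508 × 0.7869 = 1.20207
(4) 1.131 × 2.33 × 0.4151 = 1.09388
Highest is cycle (3) at 1.2021 (>1, arbitrage).

1.2021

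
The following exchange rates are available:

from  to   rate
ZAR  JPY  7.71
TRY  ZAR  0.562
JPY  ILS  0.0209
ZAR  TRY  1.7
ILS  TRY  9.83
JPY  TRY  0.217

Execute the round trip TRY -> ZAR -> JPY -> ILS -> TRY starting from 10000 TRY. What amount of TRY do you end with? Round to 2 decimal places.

10000 TRY × 0.562 = 5620 ZAR
5620 ZAR × 7.71 = 43330.2 JPY
43330.2 JPY × 0.0209 = 905.60118 ILS
905.60118 ILS × 9.83 = 8902.0595994 TRY

8902.06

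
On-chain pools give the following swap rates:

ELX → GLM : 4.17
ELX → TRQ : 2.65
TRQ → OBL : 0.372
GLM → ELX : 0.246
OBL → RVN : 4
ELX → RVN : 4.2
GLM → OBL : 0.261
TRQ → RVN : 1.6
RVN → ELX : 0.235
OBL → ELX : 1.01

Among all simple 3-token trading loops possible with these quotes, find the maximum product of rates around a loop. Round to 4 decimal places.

1.0993

OBL→ELX→GLM→OBL: 1.01 × 4.17 × 0.261 = 1.09925
ELX→TRQ→RVN→ELX: 2.65 × 1.6 × 0.235 = 0.99640
OBL→ELX→TRQ→OBL: 1.01 × 2.65 × 0.372 = 0.99566
Maximum is OBL→ELX→GLM→OBL at 1.0993; arbitrage exists.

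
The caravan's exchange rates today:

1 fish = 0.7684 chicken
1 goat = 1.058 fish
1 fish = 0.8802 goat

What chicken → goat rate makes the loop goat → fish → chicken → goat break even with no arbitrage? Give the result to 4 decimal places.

Known legs of the cycle: 1.058 × 0.7684 = 0.8129672
For no arbitrage the full-cycle product must be 1, so the missing rate is 1 / 0.8129672 ≈ 1.230062.

1.2301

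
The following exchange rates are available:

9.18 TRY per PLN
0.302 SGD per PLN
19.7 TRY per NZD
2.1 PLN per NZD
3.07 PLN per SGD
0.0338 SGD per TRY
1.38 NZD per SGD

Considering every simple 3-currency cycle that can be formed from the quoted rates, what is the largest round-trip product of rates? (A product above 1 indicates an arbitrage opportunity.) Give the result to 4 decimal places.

PLN→TRY→SGD→PLN: 9.18 × 0.0338 × 3.07 = 0.95257
NZD→TRY→SGD→NZD: 19.7 × 0.0338 × 1.38 = 0.91889
NZD→PLN→SGD→NZD: 2.1 × 0.302 × 1.38 = 0.87520
Maximum is PLN→TRY→SGD→PLN at 0.9526; no arbitrage — every cycle loses value.

0.9526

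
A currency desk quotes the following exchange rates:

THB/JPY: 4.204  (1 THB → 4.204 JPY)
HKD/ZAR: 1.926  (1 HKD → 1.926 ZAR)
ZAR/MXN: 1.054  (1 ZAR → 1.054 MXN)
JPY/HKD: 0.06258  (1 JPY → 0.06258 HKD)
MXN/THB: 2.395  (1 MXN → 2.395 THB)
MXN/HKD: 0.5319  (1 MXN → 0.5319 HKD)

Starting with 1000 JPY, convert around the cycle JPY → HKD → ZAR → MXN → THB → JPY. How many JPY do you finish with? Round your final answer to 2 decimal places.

1279.09

1000 JPY × 0.06258 = 62.58 HKD
62.58 HKD × 1.926 = 120.52908 ZAR
120.52908 ZAR × 1.054 = 127.03765032 MXN
127.03765032 MXN × 2.395 = 304.2551725164 THB
304.2551725164 THB × 4.204 = 1279.0887452589456 JPY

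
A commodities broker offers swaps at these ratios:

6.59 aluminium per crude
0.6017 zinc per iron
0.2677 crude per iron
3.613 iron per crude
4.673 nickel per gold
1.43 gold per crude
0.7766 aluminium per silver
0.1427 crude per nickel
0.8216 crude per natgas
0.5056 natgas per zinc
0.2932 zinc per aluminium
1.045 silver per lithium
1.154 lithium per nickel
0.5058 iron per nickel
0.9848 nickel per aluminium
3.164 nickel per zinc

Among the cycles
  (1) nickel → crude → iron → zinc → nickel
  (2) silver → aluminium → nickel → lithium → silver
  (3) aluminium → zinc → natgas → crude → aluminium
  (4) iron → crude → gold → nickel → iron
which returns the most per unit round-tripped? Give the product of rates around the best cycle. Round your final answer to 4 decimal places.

0.9815

(1) 0.1427 × 3.613 × 0.6017 × 3.164 = 0.98154
(2) 0.7766 × 0.9848 × 1.154 × 1.045 = 0.92229
(3) 0.2932 × 0.5056 × 0.8216 × 6.59 = 0.80263
(4) 0.2677 × 1.43 × 4.673 × 0.5058 = 0.90481
Highest is cycle (1) at 0.9815 (≤1, no arbitrage).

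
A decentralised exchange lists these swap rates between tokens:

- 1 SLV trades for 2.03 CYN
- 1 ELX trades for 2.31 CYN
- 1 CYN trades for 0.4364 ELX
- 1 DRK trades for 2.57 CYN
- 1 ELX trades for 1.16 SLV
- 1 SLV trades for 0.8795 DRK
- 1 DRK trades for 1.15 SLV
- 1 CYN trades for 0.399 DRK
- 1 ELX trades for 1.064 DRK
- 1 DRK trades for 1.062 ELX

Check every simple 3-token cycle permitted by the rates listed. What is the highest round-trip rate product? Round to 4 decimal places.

CYN→ELX→DRK→CYN: 0.4364 × 1.064 × 2.57 = 1.19333
ELX→SLV→DRK→ELX: 1.16 × 0.8795 × 1.062 = 1.08347
CYN→ELX→SLV→CYN: 0.4364 × 1.16 × 2.03 = 1.02763
CYN→DRK→ELX→CYN: 0.399 × 1.062 × 2.31 = 0.97883
CYN→DRK→SLV→CYN: 0.399 × 1.15 × 2.03 = 0.93147
Maximum is CYN→ELX→DRK→CYN at 1.1933; arbitrage exists.

1.1933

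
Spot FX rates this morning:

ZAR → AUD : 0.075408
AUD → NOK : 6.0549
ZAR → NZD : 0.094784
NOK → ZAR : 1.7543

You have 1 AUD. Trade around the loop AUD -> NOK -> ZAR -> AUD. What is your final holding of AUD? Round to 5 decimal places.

0.80099

1 AUD × 6.0549 = 6.0549 NOK
6.0549 NOK × 1.7543 = 10.62211107 ZAR
10.62211107 ZAR × 0.075408 = 0.80099215156656 AUD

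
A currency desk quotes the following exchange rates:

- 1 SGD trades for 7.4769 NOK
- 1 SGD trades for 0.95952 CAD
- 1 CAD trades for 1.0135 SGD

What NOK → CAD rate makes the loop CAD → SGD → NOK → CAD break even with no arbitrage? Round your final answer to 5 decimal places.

0.13196

Known legs of the cycle: 1.0135 × 7.4769 = 7.57783815
For no arbitrage the full-cycle product must be 1, so the missing rate is 1 / 7.57783815 ≈ 0.1319638.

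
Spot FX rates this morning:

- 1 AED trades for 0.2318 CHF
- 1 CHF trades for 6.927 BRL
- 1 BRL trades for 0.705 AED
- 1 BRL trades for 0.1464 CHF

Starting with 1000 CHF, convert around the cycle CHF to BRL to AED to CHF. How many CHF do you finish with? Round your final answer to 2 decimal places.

1132.00

1000 CHF × 6.927 = 6927 BRL
6927 BRL × 0.705 = 4883.535 AED
4883.535 AED × 0.2318 = 1132.003413 CHF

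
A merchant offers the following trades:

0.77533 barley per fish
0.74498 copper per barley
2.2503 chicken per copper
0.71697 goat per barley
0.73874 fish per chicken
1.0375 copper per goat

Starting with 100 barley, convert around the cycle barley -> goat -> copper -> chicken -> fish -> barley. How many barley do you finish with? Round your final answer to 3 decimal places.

95.876

100 barley × 0.71697 = 71.697 goat
71.697 goat × 1.0375 = 74.3856375 copper
74.3856375 copper × 2.2503 = 167.39000006625 chicken
167.39000006625 chicken × 0.73874 = 123.657688648941525 fish
123.657688648941525 fish × 0.77533 = 95.87551574018383257825 barley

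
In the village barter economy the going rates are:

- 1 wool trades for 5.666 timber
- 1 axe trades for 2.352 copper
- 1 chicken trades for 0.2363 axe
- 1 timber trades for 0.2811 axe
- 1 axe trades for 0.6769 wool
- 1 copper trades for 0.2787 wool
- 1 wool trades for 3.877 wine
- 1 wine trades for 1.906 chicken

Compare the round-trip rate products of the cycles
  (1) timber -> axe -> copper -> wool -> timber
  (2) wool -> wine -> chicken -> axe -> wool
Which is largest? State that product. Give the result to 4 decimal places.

1.1820

(1) 0.2811 × 2.352 × 0.2787 × 5.666 = 1.04403
(2) 3.877 × 1.906 × 0.2363 × 0.6769 = 1.18197
Highest is cycle (2) at 1.1820 (>1, arbitrage).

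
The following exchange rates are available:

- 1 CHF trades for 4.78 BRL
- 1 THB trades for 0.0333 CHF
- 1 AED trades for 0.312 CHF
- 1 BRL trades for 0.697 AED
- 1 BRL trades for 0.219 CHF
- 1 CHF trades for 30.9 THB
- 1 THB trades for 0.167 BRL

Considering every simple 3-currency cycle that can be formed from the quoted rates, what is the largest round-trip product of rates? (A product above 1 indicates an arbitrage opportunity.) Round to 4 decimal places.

1.1301

CHF→THB→BRL→CHF: 30.9 × 0.167 × 0.219 = 1.13011
AED→CHF→BRL→AED: 0.312 × 4.78 × 0.697 = 1.03948
Maximum is CHF→THB→BRL→CHF at 1.1301; arbitrage exists.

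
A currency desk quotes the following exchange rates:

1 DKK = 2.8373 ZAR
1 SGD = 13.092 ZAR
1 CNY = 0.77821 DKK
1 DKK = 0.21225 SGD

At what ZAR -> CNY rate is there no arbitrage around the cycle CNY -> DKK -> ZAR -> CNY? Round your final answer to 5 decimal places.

Known legs of the cycle: 0.77821 × 2.8373 = 2.208015233
For no arbitrage the full-cycle product must be 1, so the missing rate is 1 / 2.208015233 ≈ 0.4528954.

0.45290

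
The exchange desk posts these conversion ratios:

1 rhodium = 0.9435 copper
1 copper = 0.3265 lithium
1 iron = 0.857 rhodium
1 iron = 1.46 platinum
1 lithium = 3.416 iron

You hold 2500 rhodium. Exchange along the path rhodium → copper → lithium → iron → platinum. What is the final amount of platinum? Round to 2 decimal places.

3840.92

2500 rhodium × 0.9435 = 2358.75 copper
2358.75 copper × 0.3265 = 770.131875 lithium
770.131875 lithium × 3.416 = 2630.770485 iron
2630.770485 iron × 1.46 = 3840.9249081 platinum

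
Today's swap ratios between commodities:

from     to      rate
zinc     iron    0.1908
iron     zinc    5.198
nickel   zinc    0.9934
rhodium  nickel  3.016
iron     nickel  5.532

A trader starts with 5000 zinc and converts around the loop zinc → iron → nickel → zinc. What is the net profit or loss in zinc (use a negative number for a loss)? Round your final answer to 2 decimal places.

242.70

5000 zinc × 0.1908 = 954 iron
954 iron × 5.532 = 5277.528 nickel
5277.528 nickel × 0.9934 = 5242.6963152 zinc
Net change: 5242.6963152 − 5000 = 242.6963152 zinc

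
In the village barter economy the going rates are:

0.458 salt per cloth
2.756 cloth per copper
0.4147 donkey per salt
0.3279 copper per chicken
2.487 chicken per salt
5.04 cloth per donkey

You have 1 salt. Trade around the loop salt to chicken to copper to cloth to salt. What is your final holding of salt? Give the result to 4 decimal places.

1.0293

1 salt × 2.487 = 2.487 chicken
2.487 chicken × 0.3279 = 0.8154873 copper
0.8154873 copper × 2.756 = 2.2474829988 cloth
2.2474829988 cloth × 0.458 = 1.0293472134504 salt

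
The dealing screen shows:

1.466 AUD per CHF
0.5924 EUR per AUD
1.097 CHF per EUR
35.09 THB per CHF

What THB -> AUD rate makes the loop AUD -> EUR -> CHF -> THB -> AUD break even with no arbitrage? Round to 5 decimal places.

Known legs of the cycle: 0.5924 × 1.097 × 35.09 = 22.803685652
For no arbitrage the full-cycle product must be 1, so the missing rate is 1 / 22.803685652 ≈ 0.0438526.

0.04385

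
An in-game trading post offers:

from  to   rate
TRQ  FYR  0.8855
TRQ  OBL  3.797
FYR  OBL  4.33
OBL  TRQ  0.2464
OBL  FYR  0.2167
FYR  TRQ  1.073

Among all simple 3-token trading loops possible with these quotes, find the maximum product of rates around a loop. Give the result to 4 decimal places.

TRQ→FYR→OBL→TRQ: 0.8855 × 4.33 × 0.2464 = 0.94475
TRQ→OBL→FYR→TRQ: 3.797 × 0.2167 × 1.073 = 0.88288
Maximum is TRQ→FYR→OBL→TRQ at 0.9448; no arbitrage — every cycle loses value.

0.9448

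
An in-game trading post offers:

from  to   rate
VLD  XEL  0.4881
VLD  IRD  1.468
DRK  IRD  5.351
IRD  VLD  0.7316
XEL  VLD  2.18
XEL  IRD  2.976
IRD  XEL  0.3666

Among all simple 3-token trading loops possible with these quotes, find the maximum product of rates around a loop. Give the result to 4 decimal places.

XEL→VLD→IRD→XEL: 2.18 × 1.468 × 0.3666 = 1.17321
XEL→IRD→VLD→XEL: 2.976 × 0.7316 × 0.4881 = 1.06271
Maximum is XEL→VLD→IRD→XEL at 1.1732; arbitrage exists.

1.1732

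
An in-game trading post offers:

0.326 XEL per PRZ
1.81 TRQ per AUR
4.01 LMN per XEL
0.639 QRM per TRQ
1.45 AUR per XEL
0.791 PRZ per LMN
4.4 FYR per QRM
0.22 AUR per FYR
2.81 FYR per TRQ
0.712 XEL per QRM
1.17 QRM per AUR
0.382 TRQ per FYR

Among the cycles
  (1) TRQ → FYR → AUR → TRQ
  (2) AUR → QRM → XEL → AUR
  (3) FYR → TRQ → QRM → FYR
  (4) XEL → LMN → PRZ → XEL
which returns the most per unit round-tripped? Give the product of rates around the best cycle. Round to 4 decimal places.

1.2079

(1) 2.81 × 0.22 × 1.81 = 1.11894
(2) 1.17 × 0.712 × 1.45 = 1.20791
(3) 0.382 × 0.639 × 4.4 = 1.07403
(4) 4.01 × 0.791 × 0.326 = 1.03404
Highest is cycle (2) at 1.2079 (>1, arbitrage).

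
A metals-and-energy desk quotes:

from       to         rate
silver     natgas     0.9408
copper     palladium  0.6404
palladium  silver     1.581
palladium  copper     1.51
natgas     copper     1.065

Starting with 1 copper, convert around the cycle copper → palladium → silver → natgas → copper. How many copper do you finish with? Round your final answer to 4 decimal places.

1 copper × 0.6404 = 0.6404 palladium
0.6404 palladium × 1.581 = 1.0124724 silver
1.0124724 silver × 0.9408 = 0.95253403392 natgas
0.95253403392 natgas × 1.065 = 1.0144487461248 copper

1.0144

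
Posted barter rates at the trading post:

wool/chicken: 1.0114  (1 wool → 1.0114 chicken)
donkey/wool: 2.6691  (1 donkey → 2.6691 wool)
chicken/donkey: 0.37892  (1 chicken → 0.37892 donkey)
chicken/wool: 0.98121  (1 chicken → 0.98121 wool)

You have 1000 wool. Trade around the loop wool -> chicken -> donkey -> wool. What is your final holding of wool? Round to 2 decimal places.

1000 wool × 1.0114 = 1011.4 chicken
1011.4 chicken × 0.37892 = 383.239688 donkey
383.239688 donkey × 2.6691 = 1022.9050512408 wool

1022.91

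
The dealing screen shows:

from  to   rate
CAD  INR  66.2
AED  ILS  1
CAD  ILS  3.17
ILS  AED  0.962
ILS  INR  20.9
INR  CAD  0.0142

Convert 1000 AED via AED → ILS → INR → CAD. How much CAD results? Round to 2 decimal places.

1000 AED × 1 = 1000 ILS
1000 ILS × 20.9 = 20900 INR
20900 INR × 0.0142 = 296.78 CAD

296.78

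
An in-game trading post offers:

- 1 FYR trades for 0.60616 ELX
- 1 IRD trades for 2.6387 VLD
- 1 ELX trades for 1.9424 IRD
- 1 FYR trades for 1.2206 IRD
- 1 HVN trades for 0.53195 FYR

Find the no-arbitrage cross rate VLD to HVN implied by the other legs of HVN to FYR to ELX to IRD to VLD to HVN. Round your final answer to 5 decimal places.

0.60508

Known legs of the cycle: 0.53195 × 0.60616 × 1.9424 × 2.6387 = 1.65267239844611456
For no arbitrage the full-cycle product must be 1, so the missing rate is 1 / 1.65267239844611456 ≈ 0.6050806.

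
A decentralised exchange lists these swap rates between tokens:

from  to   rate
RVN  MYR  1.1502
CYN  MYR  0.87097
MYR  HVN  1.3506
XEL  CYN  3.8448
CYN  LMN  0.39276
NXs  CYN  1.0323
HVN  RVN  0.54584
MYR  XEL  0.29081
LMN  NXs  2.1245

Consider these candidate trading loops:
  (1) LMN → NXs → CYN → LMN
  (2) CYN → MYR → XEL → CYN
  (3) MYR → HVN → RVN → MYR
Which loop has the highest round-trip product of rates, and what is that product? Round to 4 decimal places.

(1) 2.1245 × 1.0323 × 0.39276 = 0.86137
(2) 0.87097 × 0.29081 × 3.8448 = 0.97384
(3) 1.3506 × 0.54584 × 1.1502 = 0.84794
Highest is cycle (2) at 0.9738 (≤1, no arbitrage).

0.9738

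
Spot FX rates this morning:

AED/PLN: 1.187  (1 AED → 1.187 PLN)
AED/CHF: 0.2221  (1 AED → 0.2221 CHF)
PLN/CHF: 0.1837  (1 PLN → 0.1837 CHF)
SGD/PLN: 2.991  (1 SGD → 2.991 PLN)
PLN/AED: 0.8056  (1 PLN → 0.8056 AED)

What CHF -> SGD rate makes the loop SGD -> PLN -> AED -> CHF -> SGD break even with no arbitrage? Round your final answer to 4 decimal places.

1.8686

Known legs of the cycle: 2.991 × 0.8056 × 0.2221 = 0.53516096616
For no arbitrage the full-cycle product must be 1, so the missing rate is 1 / 0.53516096616 ≈ 1.868597.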